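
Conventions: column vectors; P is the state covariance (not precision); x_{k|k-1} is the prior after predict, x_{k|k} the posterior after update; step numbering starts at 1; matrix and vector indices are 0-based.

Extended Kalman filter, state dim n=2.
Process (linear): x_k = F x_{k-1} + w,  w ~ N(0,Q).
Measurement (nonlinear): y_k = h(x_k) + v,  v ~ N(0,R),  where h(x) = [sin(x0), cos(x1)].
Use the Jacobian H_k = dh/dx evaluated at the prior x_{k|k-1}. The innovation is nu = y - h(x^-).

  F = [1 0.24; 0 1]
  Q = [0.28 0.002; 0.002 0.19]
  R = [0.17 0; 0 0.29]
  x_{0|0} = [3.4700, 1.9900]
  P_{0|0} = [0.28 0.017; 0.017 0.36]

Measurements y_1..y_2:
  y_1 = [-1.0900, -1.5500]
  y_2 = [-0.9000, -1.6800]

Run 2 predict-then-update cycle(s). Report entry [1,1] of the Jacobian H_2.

H_jac[1,1] = -0.3597

step 1: x^-=[3.9476, 1.9900]  P^-=[0.5889 0.1054; 0.1054 0.5500]  H_jac=[-0.6924 0.0000; 0.0000 -0.9134]  S=[0.4523 0.0667; 0.0667 0.7489]  K=[-0.8942 -0.0490; -0.0633 -0.6652]  nu=[-0.3685, -1.1430]  x^+=[4.3331, 2.7736]  P^+=[0.2196 0.0155; 0.0155 0.2112]
step 2: x^-=[4.9987, 2.7736]  P^-=[0.5192 0.0682; 0.0682 0.4012]  H_jac=[0.2824 0.0000; 0.0000 -0.3597]  S=[0.2114 -0.0069; -0.0069 0.3419]  K=[0.6917 -0.0578; 0.0774 -0.4205]  nu=[0.0593, -0.7469]  x^+=[5.0829, 3.0923]  P^+=[0.4163 0.0466; 0.0466 0.3390]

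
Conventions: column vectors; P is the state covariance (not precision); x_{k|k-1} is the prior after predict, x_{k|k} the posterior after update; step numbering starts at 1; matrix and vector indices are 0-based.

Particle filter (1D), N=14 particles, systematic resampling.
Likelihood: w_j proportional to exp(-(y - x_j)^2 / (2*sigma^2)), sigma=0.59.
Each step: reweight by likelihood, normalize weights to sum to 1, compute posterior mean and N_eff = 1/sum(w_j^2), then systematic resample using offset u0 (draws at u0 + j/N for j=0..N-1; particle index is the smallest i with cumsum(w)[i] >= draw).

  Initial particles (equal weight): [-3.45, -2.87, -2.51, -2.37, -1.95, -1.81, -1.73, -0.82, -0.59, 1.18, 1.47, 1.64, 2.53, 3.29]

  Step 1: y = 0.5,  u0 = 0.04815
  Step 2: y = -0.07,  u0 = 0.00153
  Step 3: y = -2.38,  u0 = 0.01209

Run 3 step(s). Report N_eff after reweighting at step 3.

N_eff = 7.5011

step 1: w=[0.0000, 0.0000, 0.0000, 0.0000, 0.0002, 0.0004, 0.0007, 0.0685, 0.1518, 0.4305, 0.2165, 0.1293, 0.0022, 0.0000]  mean=0.8961  Neff=3.6150  idx=[7, 8, 8, 9, 9, 9, 9, 9, 9, 10, 10, 10, 11, 11]
step 2: w=[0.1736, 0.2641, 0.2641, 0.0413, 0.0413, 0.0413, 0.0413, 0.0413, 0.0413, 0.0129, 0.0129, 0.0129, 0.0058, 0.0058]  mean=-0.0856  Neff=5.5413  idx=[0, 0, 0, 1, 1, 1, 1, 2, 2, 2, 3, 5, 6, 8]
step 3: w=[0.1882, 0.1882, 0.1882, 0.0622, 0.0622, 0.0622, 0.0622, 0.0622, 0.0622, 0.0622, 0.0000, 0.0000, 0.0000, 0.0000]  mean=-0.7198  Neff=7.5011  idx=[0, 0, 0, 1, 1, 1, 2, 2, 3, 4, 5, 6, 7, 9]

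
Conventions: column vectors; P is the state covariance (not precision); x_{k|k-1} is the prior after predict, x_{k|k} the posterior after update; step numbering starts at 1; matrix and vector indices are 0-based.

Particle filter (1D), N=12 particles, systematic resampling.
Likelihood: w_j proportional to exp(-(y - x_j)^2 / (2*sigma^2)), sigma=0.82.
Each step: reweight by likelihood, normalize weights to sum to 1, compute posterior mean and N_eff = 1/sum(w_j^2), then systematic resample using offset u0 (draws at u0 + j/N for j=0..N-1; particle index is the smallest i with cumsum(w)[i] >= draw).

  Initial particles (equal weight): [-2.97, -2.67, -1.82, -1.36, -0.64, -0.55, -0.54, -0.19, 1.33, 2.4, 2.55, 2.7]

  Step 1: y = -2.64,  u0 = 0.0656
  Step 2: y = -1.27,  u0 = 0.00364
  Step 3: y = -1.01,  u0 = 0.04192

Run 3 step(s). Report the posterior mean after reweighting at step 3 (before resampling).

post_mean = -1.5745

step 1: w=[0.3113, 0.3373, 0.2047, 0.0998, 0.0172, 0.0131, 0.0127, 0.0039, 0.0000, 0.0000, 0.0000, 0.0000]  mean=-2.3591  Neff=3.8001  idx=[0, 0, 0, 1, 1, 1, 1, 2, 2, 2, 3, 5]
step 2: w=[0.0218, 0.0218, 0.0218, 0.0435, 0.0435, 0.0435, 0.0435, 0.1492, 0.1492, 0.1492, 0.1858, 0.1271]  mean=-1.7962  Neff=7.9066  idx=[0, 3, 5, 7, 7, 8, 8, 9, 9, 10, 10, 11]
step 3: w=[0.0086, 0.0193, 0.0193, 0.0919, 0.0919, 0.0919, 0.0919, 0.0919, 0.0919, 0.1367, 0.1367, 0.1279]  mean=-1.5745  Neff=9.5017  idx=[2, 3, 4, 5, 6, 7, 8, 9, 9, 10, 11, 11]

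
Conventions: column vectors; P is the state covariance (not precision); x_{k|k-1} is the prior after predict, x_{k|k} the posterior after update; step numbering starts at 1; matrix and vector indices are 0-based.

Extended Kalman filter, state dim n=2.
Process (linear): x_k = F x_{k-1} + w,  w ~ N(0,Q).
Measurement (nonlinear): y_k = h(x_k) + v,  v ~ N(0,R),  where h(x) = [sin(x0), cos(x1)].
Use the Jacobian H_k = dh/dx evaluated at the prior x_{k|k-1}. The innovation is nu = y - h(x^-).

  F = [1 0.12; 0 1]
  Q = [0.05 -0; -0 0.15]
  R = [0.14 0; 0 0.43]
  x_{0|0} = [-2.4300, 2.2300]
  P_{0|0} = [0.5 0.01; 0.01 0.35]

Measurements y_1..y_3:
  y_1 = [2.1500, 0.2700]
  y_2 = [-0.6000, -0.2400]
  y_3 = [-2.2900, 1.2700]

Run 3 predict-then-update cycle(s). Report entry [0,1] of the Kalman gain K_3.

step 1: x^-=[-2.1624, 2.2300]  P^-=[0.5574 0.0520; 0.0520 0.5000]  H_jac=[-0.5577 0.0000; 0.0000 -0.7905]  S=[0.3134 0.0229; 0.0229 0.7424]  K=[-0.9902 -0.0248; -0.0537 -0.5307]  nu=[2.9800, 0.8825]  x^+=[-5.1352, 1.6016]  P^+=[0.2486 0.0135; 0.0135 0.2887]
step 2: x^-=[-4.9430, 1.6016]  P^-=[0.3060 0.0481; 0.0481 0.4387]  H_jac=[0.2286 0.0000; 0.0000 -0.9995]  S=[0.1560 -0.0110; -0.0110 0.8683]  K=[0.4448 -0.0498; 0.0350 -0.5046]  nu=[-1.5735, -0.2092]  x^+=[-5.6326, 1.6521]  P^+=[0.2725 0.0214; 0.0214 0.2171]
step 3: x^-=[-5.4343, 1.6521]  P^-=[0.3307 0.0475; 0.0475 0.3671]  H_jac=[0.6608 0.0000; 0.0000 -0.9967]  S=[0.2844 -0.0313; -0.0313 0.7946]  K=[0.7652 -0.0294; 0.0599 -0.4580]  nu=[-3.0405, 1.3513]  x^+=[-7.8006, 0.8510]  P^+=[0.1621 0.0127; 0.0127 0.1976]

K[0,1] = -0.0294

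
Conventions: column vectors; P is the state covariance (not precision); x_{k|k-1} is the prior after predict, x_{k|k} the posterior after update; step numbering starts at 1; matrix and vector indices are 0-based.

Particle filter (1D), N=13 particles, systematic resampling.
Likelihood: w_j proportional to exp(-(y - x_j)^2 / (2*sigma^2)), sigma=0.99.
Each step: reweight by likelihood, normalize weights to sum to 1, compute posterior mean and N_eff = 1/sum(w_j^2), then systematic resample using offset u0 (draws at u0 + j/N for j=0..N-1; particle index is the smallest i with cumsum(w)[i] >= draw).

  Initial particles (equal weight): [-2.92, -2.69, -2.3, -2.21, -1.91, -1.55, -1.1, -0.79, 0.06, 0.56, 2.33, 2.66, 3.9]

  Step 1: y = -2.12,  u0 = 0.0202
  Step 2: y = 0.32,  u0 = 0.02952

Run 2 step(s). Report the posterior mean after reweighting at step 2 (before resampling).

step 1: w=[0.1113, 0.1307, 0.1518, 0.1537, 0.1509, 0.1307, 0.0907, 0.0626, 0.0137, 0.0040, 0.0000, 0.0000, 0.0000]  mean=-2.0023  Neff=7.7927  idx=[0, 0, 1, 2, 2, 3, 3, 4, 4, 5, 5, 6, 7]
step 2: w=[0.0031, 0.0031, 0.0064, 0.0196, 0.0196, 0.0248, 0.0248, 0.0513, 0.0513, 0.1090, 0.1090, 0.2320, 0.3461]  mean=-1.2972  Neff=4.8848  idx=[3, 7, 8, 9, 10, 10, 11, 11, 11, 12, 12, 12, 12]

post_mean = -1.2972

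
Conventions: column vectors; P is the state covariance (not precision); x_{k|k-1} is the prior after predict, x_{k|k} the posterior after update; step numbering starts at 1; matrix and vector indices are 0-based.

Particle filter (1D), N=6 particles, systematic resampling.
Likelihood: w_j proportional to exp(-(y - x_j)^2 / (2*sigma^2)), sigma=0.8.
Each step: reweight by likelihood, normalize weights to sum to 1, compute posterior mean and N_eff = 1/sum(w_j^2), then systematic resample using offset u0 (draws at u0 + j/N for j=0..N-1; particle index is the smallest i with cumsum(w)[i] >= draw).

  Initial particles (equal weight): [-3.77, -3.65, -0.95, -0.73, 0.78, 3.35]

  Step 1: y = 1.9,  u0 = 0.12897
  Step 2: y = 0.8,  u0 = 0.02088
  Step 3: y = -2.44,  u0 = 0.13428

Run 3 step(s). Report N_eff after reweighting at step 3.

N_eff = 6.0000

step 1: w=[0.0000, 0.0000, 0.0031, 0.0078, 0.6527, 0.3365]  mean=1.6276  Neff=1.8544  idx=[4, 4, 4, 4, 5, 5]
step 2: w=[0.2492, 0.2492, 0.2492, 0.2492, 0.0016, 0.0016]  mean=0.7880  Neff=4.0248  idx=[0, 0, 1, 2, 2, 3]
step 3: w=[0.1667, 0.1667, 0.1667, 0.1667, 0.1667, 0.1667]  mean=0.7800  Neff=6.0000  idx=[0, 1, 2, 3, 4, 5]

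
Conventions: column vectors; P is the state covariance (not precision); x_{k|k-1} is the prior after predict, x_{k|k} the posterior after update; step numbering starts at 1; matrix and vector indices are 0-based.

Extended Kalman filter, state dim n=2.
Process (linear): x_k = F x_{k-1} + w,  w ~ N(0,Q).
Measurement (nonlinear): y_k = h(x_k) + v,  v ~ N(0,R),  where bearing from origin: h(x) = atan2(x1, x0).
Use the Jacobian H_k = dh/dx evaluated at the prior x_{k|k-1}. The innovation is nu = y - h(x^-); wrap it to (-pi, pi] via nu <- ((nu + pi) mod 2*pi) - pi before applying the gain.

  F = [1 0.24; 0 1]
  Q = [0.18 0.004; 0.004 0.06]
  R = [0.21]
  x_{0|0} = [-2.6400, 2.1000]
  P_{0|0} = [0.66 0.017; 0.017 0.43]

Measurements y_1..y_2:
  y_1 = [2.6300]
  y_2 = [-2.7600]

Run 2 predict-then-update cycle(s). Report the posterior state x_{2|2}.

step 1: x^-=[-2.1360, 2.1000]  P^-=[0.8729 0.1242; 0.1242 0.4900]  H_jac=[-0.2340 -0.2381]  S=[0.2994]  K=[-0.7811; -0.4867]  nu=[0.2653]  x^+=[-2.3432, 1.9709]  P^+=[0.6903 0.0104; 0.0104 0.4191]
step 2: x^-=[-1.8702, 1.9709]  P^-=[0.8994 0.1150; 0.1150 0.4791]  H_jac=[-0.2670 -0.2533]  S=[0.3204]  K=[-0.8403; -0.4746]  nu=[1.1932]  x^+=[-2.8729, 1.4046]  P^+=[0.6731 -0.0128; -0.0128 0.4069]

x_post = [-2.8729, 1.4046]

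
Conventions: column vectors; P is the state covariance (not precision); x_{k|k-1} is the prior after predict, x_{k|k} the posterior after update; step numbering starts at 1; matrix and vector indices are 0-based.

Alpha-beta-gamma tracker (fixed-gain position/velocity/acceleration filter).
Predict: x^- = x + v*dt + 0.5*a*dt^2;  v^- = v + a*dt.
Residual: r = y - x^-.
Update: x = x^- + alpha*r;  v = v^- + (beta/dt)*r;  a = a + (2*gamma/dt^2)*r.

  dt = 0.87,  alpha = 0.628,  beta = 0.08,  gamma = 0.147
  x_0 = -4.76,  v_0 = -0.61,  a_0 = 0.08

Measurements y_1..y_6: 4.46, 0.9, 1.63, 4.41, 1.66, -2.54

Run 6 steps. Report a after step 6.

a_post = -8.6723

step 1: x_pred=-5.2604  r=9.7204  x^+=0.8440  v^+=0.3534  a^+=3.8557
step 2: x_pred=2.6107  r=-1.7107  x^+=1.5364  v^+=3.5506  a^+=3.1912
step 3: x_pred=5.8331  r=-4.2031  x^+=3.1935  v^+=5.9404  a^+=1.5586
step 4: x_pred=8.9516  r=-4.5416  x^+=6.0995  v^+=6.8788  a^+=-0.2054
step 5: x_pred=12.0063  r=-10.3463  x^+=5.5088  v^+=5.7487  a^+=-4.2242
step 6: x_pred=8.9115  r=-11.4515  x^+=1.7200  v^+=1.0206  a^+=-8.6723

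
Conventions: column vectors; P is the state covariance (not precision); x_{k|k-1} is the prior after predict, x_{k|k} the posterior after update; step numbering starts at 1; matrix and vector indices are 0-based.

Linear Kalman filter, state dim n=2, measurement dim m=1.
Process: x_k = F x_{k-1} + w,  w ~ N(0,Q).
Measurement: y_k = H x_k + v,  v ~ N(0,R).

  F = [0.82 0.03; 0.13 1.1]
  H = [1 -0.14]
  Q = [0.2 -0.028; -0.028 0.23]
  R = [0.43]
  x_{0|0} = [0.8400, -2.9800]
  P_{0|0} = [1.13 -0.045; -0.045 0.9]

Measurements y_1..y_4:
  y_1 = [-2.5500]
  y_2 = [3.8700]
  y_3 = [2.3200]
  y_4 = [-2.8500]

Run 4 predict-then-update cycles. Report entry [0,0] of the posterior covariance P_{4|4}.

step 1: x^-=[0.5994, -3.1688]  P^-=[0.9584 0.0814; 0.0814 1.3252]  S=[1.3916]  K=[0.6805; -0.0748]  nu=[-3.5930]  x^+=[-1.8457, -2.8999]  P^+=[0.3139 0.1523; 0.1523 1.3174]
step 2: x^-=[-1.6005, -3.4299]  P^-=[0.4198 0.1869; 0.1869 1.8729]  S=[0.8342]  K=[0.4719; -0.0903]  nu=[4.9903]  x^+=[0.7543, -3.8806]  P^+=[0.2340 0.2224; 0.2224 1.8661]
step 3: x^-=[0.5021, -4.1706]  P^-=[0.3700 0.2600; 0.2600 2.5556]  S=[0.7773]  K=[0.4292; -0.1258]  nu=[1.2341]  x^+=[1.0317, -4.3258]  P^+=[0.2268 0.3020; 0.3020 2.5433]
step 4: x^-=[0.7162, -4.6242]  P^-=[0.3697 0.3537; 0.3537 3.3976]  S=[0.7672]  K=[0.4173; -0.1590]  nu=[-4.2136]  x^+=[-1.0420, -3.9543]  P^+=[0.2361 0.4046; 0.4046 3.3782]

P_post[0,0] = 0.2361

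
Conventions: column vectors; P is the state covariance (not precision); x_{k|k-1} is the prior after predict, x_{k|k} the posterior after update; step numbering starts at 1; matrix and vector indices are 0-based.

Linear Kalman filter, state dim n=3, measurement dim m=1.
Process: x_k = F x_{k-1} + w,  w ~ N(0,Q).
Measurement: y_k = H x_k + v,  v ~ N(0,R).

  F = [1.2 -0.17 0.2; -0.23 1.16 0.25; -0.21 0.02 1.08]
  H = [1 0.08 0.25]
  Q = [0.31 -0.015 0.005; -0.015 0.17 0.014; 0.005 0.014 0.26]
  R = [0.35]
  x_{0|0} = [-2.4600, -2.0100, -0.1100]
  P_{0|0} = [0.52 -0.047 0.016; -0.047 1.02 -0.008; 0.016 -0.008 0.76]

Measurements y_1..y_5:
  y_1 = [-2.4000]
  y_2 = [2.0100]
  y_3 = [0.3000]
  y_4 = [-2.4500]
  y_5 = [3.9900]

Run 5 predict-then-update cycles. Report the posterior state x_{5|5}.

step 1: x^-=[-2.6323, -1.7933, 0.3576]  P^-=[1.1461 -0.3864 0.0533; -0.3864 1.6361 0.2648; 0.0533 0.2648 1.1626]  S=[1.5547]  K=[0.7259; -0.1218; 0.2349]  nu=[0.2864]  x^+=[-2.4244, -1.8282, 0.4249]  P^+=[0.3269 -0.2490 -0.2117; -0.2490 1.6131 0.3092; -0.2117 0.3092 1.0768]
step 2: x^-=[-2.5136, -1.4568, 0.9314]  P^-=[0.8494 -0.7210 -0.1862; -0.7210 2.7617 0.8724; -0.1862 0.8724 1.6426]  S=[1.1461]  K=[0.6501; -0.2460; 0.2567]  nu=[4.4072]  x^+=[0.3517, -2.5409, 2.0629]  P^+=[0.3649 -0.5377 -0.3775; -0.5377 2.6923 0.9448; -0.3775 0.9448 1.5670]
step 3: x^-=[1.2666, -2.5126, 2.1032]  P^-=[0.9499 -1.2546 -0.4328; -1.2546 4.7884 1.9526; -0.4328 1.9526 2.3215]  S=[1.1366]  K=[0.6522; -0.3373; 0.2673]  nu=[-1.2914]  x^+=[0.4243, -2.0770, 1.7581]  P^+=[0.4664 -1.0045 -0.6309; -1.0045 4.6590 2.0550; -0.6309 2.0550 2.2403]
step 4: x^-=[1.2139, -2.0674, 1.7681]  P^-=[1.1731 -2.1589 -0.8647; -2.1589 8.4044 3.7735; -0.8647 3.7735 3.2789]  S=[1.1550]  K=[0.6790; -0.4703; 0.2224]  nu=[-3.9405]  x^+=[-1.4617, -0.2143, 0.8916]  P^+=[0.6406 -1.7901 -1.0391; -1.7901 8.1490 3.8943; -1.0391 3.8943 3.2218]
step 5: x^-=[-1.5392, 0.3105, 1.2656]  P^-=[1.5637 -3.7255 -1.5976; -3.7255 14.7039 6.7591; -1.5976 6.7591 4.7040]  S=[1.1772]  K=[0.7358; -0.7300; 0.1012]  nu=[5.1880]  x^+=[2.2781, -3.4767, 1.7906]  P^+=[0.9263 -3.0931 -1.6853; -3.0931 14.0765 6.8461; -1.6853 6.8461 4.6920]

x_post = [2.2781, -3.4767, 1.7906]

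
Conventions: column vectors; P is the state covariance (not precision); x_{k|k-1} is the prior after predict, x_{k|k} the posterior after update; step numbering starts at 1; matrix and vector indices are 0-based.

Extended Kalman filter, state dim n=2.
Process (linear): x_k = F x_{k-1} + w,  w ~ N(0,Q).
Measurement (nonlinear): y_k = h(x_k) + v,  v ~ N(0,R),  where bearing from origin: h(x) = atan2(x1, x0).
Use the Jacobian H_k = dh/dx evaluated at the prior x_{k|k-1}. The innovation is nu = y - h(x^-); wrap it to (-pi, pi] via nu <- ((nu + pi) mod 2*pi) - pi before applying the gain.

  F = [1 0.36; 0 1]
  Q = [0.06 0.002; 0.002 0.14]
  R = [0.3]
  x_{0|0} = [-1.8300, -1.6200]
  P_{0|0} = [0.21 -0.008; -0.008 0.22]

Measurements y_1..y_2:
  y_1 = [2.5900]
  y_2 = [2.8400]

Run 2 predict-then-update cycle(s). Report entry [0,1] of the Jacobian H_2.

H_jac[0,1] = -0.2792

step 1: x^-=[-2.4132, -1.6200]  P^-=[0.2928 0.0732; 0.0732 0.3600]  H_jac=[0.1918 -0.2857]  S=[0.3321]  K=[0.1061; -0.2674]  nu=[-1.1428]  x^+=[-2.5344, -1.3145]  P^+=[0.2890 0.0826; 0.0826 0.3363]
step 2: x^-=[-3.0076, -1.3145]  P^-=[0.4521 0.2057; 0.2057 0.4763]  H_jac=[0.1220 -0.2792]  S=[0.3298]  K=[-0.0069; -0.3270]  nu=[-0.7136]  x^+=[-3.0027, -1.0811]  P^+=[0.4521 0.2049; 0.2049 0.4410]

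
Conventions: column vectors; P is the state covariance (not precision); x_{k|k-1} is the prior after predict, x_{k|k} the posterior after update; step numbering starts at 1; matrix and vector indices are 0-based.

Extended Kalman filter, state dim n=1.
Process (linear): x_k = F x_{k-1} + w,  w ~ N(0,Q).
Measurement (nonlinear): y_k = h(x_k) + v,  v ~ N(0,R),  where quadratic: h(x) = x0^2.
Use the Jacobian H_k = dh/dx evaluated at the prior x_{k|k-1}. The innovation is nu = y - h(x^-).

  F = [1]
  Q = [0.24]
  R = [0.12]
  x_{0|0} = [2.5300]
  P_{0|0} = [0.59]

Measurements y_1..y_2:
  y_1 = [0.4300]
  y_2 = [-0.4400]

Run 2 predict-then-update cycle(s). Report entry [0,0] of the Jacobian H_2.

step 1: x^-=[2.5300]  P^-=[0.8300]  H_jac=[5.0600]  S=[21.3710]  K=[0.1965]  nu=[-5.9709]  x^+=[1.3566]  P^+=[0.0047]
step 2: x^-=[1.3566]  P^-=[0.2447]  H_jac=[2.7132]  S=[1.9211]  K=[0.3455]  nu=[-2.2804]  x^+=[0.5686]  P^+=[0.0153]

H_jac[0,0] = 2.7132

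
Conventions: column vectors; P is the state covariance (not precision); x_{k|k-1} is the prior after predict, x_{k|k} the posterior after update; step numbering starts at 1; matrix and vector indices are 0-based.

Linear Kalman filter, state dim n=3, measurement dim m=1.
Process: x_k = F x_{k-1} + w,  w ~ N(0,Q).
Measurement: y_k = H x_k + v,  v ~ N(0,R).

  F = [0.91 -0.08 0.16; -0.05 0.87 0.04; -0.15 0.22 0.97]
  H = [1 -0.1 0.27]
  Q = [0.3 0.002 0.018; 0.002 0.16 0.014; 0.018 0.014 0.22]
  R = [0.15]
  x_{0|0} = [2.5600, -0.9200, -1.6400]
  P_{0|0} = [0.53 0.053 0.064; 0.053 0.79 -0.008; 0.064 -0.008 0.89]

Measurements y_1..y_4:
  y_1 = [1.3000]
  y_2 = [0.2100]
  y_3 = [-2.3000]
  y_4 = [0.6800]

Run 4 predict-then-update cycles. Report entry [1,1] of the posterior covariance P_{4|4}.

step 1: x^-=[2.1408, -0.9940, -2.1772]  P^-=[0.7779 -0.0285 0.1364; -0.0285 0.7553 0.1859; 0.1364 0.1859 1.0820]  S=[1.0836]  K=[0.7545; -0.0497; 0.3783]  nu=[-0.3524]  x^+=[1.8750, -0.9765, -2.3105]  P^+=[0.1611 0.0121 -0.1729; 0.0121 0.7526 0.2063; -0.1729 0.2063 0.9269]
step 2: x^-=[1.4147, -1.0357, -2.7373]  P^-=[0.4045 -0.0190 -0.0280; -0.0190 0.7455 0.3788; -0.0280 0.3788 1.2697]  S=[0.6228]  K=[0.6405; 0.0140; 0.4447]  nu=[-0.5692]  x^+=[1.0501, -1.0437, -2.9904]  P^+=[0.1491 -0.0246 -0.2054; -0.0246 0.7454 0.3749; -0.2054 0.3749 1.1466]
step 3: x^-=[0.5606, -1.0801, -3.2878]  P^-=[0.3917 -0.0237 -0.0350; -0.0237 0.7555 0.5367; -0.0350 0.5367 1.5597]  S=[0.6199]  K=[0.6206; 0.0736; 0.5363]  nu=[-2.0810]  x^+=[-0.7307, -1.2333, -4.4039]  P^+=[0.1530 -0.0520 -0.2413; -0.0520 0.7521 0.5122; -0.2413 0.5122 1.3814]
step 4: x^-=[-1.2709, -1.2126, -4.4335]  P^-=[0.3911 -0.0271 -0.0417; -0.0271 0.7730 0.6700; -0.0417 0.6700 1.8518]  S=[0.6305]  K=[0.6067; 0.1213; 0.6206]  nu=[3.0267]  x^+=[0.5654, -0.8453, -2.5552]  P^+=[0.1590 -0.0735 -0.2791; -0.0735 0.7637 0.6225; -0.2791 0.6225 1.6090]

P_post[1,1] = 0.7637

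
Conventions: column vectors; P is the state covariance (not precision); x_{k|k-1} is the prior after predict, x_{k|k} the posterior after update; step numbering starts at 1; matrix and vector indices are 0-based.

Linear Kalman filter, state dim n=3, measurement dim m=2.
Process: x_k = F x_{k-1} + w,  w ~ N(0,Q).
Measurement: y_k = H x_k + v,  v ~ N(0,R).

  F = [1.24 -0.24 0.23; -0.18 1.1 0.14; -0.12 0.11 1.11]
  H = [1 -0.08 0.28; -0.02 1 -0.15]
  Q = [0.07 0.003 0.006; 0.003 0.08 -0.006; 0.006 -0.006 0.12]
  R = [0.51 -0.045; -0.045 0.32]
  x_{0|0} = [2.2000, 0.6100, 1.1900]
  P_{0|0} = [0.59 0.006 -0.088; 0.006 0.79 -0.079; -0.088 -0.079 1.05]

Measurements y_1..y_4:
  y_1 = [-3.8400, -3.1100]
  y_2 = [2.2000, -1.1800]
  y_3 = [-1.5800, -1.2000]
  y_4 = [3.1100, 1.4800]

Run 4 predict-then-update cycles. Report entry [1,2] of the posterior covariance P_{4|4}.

step 1: x^-=[2.8553, 0.4416, 1.1240]  P^-=[1.0332 -0.3240 0.0668; -0.3240 1.0533 0.1860; 0.0668 0.1860 1.4358]  S=[1.7434 -0.4908; -0.4908 1.3636]  K=[0.6065 -0.0418; 0.0097 0.7603; 0.2826 0.0792]  nu=[-6.9747, -3.3259]  x^+=[-1.2355, -2.1548, -1.1108]  P^+=[0.3647 -0.0648 -0.2098; -0.0648 0.2723 0.2049; -0.2098 0.2049 1.3099]
step 2: x^-=[-1.2704, -2.3034, -1.3218]  P^-=[0.6121 -0.1821 -0.0641; -0.1821 0.5463 0.5470; -0.0641 0.5470 1.8501]  S=[1.2394 -0.1914; -0.1914 0.7510]  K=[0.4717 -0.1258; 0.0391 0.6330; 0.4024 0.4631]  nu=[3.6562, 0.8997]  x^+=[0.3411, -1.5909, 0.5663]  P^+=[0.3017 -0.0890 -0.2235; -0.0890 0.2530 0.3596; -0.2235 0.3596 1.5596]
step 3: x^-=[0.9350, -1.7321, 0.4127]  P^-=[0.5167 -0.1568 -0.0503; -0.1568 0.5837 0.7800; -0.0503 0.7800 2.1987]  S=[1.1648 -0.1158; -0.1158 0.7253]  K=[0.4272 -0.1518; 0.0785 0.6603; 0.5016 0.7021]  nu=[-2.7692, 0.6127]  x^+=[-0.3410, -1.5448, -0.5461]  P^+=[0.2724 -0.0918 -0.1967; -0.0918 0.2723 0.4426; -0.1967 0.4426 1.6297]
step 4: x^-=[-0.1776, -1.7144, -0.7352]  P^-=[0.4844 -0.1354 -0.0128; -0.1354 0.6329 0.8899; -0.0128 0.8899 2.2980]  S=[1.1532 -0.0756; -0.0756 0.7431]  K=[0.4165 -0.1502; 0.0997 0.6858; 0.5368 0.7885]  nu=[3.3563, 3.0806]  x^+=[0.7574, 0.7329, 3.4955]  P^+=[0.2581 -0.0862 -0.1639; -0.0862 0.2822 0.4600; -0.1639 0.4600 1.5677]

P_post[1,2] = 0.4600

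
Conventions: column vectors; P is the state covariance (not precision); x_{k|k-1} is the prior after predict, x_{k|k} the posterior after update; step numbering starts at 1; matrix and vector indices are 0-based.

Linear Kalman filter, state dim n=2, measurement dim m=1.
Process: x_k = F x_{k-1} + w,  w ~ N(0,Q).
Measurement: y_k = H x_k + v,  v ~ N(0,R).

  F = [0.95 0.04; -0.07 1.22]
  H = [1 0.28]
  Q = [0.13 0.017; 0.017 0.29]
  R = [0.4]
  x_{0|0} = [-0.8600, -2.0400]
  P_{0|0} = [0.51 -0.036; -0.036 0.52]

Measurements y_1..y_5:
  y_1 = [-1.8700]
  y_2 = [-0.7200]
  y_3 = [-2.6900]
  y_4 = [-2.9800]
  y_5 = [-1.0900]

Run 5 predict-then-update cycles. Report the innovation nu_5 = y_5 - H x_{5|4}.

step 1: x^-=[-0.8986, -2.4286]  P^-=[0.5884 -0.0332; -0.0332 1.0726]  S=[1.0539]  K=[0.5495; 0.2535]  nu=[-0.2914]  x^+=[-1.0587, -2.5025]  P^+=[0.2702 -0.1800; -0.1800 1.0049]
step 2: x^-=[-1.1059, -2.9789]  P^-=[0.3618 -0.1600; -0.1600 1.8177]  S=[0.8147]  K=[0.3891; 0.4283]  nu=[1.2200]  x^+=[-0.6312, -2.4563]  P^+=[0.2384 -0.2958; -0.2958 1.6683]
step 3: x^-=[-0.6979, -2.9525]  P^-=[0.3254 -0.2594; -0.2594 2.8247]  S=[0.8016]  K=[0.3153; 0.6631]  nu=[-1.1654]  x^+=[-1.0654, -3.7253]  P^+=[0.2457 -0.4270; -0.4270 2.4723]
step 4: x^-=[-1.1611, -4.4703]  P^-=[0.3232 -0.3724; -0.3724 4.0439]  S=[0.8317]  K=[0.2633; 0.9136]  nu=[-0.5672]  x^+=[-1.3104, -4.9885]  P^+=[0.2656 -0.5725; -0.5725 3.3497]
step 5: x^-=[-1.4445, -5.9942]  P^-=[0.3316 -0.4991; -0.4991 5.3747]  S=[0.8734]  K=[0.2196; 1.1516]  nu=[2.0328]  x^+=[-0.9980, -3.6532]  P^+=[0.2894 -0.7200; -0.7200 4.2164]

innov = [2.0328]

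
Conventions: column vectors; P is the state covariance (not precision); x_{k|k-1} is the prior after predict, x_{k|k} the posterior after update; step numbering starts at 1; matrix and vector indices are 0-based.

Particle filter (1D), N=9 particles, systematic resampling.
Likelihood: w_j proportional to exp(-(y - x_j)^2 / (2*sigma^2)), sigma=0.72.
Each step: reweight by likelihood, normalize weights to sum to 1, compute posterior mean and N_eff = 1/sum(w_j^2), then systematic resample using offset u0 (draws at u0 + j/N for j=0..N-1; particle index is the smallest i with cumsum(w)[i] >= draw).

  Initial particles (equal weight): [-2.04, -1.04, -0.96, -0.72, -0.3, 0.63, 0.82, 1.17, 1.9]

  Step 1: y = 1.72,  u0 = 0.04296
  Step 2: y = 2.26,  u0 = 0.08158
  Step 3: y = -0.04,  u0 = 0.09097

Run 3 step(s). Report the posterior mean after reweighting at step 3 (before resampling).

post_mean = 1.1213

step 1: w=[0.0000, 0.0003, 0.0004, 0.0013, 0.0078, 0.1263, 0.1819, 0.2968, 0.3852]  mean=1.3041  Neff=3.5013  idx=[5, 6, 6, 7, 7, 7, 8, 8, 8]
step 2: w=[0.0195, 0.0343, 0.0343, 0.0805, 0.0805, 0.0805, 0.2235, 0.2235, 0.2235]  mean=1.6249  Neff=5.8142  idx=[2, 4, 5, 6, 6, 7, 7, 8, 8]
step 3: w=[0.4312, 0.2144, 0.2144, 0.0233, 0.0233, 0.0233, 0.0233, 0.0233, 0.0233]  mean=1.1213  Neff=3.5570  idx=[0, 0, 0, 0, 1, 2, 2, 3, 8]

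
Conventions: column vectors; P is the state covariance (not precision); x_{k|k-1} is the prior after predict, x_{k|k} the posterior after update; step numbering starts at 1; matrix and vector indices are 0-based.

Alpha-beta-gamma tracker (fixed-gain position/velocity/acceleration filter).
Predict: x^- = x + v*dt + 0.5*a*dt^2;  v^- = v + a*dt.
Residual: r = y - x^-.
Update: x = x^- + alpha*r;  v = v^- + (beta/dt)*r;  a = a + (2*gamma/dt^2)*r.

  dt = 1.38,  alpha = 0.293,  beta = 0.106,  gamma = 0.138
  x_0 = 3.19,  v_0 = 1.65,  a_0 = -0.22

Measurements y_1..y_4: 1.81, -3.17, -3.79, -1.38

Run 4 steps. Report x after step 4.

step 1: x_pred=5.2575  r=-3.4475  x^+=4.2474  v^+=1.0816  a^+=-0.7196
step 2: x_pred=5.0547  r=-8.2247  x^+=2.6449  v^+=-0.5433  a^+=-1.9116
step 3: x_pred=0.0749  r=-3.8649  x^+=-1.0575  v^+=-3.4782  a^+=-2.4718
step 4: x_pred=-8.2110  r=6.8310  x^+=-6.2095  v^+=-6.3645  a^+=-1.4818

x_post = -6.2095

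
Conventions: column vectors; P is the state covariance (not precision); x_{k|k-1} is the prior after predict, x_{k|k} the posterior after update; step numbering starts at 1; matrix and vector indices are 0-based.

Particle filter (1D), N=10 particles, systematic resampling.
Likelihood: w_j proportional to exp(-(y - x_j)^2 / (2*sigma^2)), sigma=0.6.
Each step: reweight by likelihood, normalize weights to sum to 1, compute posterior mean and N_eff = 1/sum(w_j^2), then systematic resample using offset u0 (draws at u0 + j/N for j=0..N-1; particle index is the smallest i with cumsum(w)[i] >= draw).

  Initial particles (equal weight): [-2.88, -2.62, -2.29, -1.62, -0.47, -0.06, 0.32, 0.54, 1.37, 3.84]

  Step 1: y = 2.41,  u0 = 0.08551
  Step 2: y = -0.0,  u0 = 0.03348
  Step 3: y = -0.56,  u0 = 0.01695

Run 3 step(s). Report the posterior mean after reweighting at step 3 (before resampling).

post_mean = 1.3700

step 1: w=[0.0000, 0.0000, 0.0000, 0.0000, 0.0000, 0.0007, 0.0080, 0.0267, 0.7641, 0.2005]  mean=1.8336  Neff=1.6004  idx=[8, 8, 8, 8, 8, 8, 8, 8, 9, 9]
step 2: w=[0.1250, 0.1250, 0.1250, 0.1250, 0.1250, 0.1250, 0.1250, 0.1250, 0.0000, 0.0000]  mean=1.3700  Neff=8.0000  idx=[0, 1, 1, 2, 3, 4, 5, 5, 6, 7]
step 3: w=[0.1000, 0.1000, 0.1000, 0.1000, 0.1000, 0.1000, 0.1000, 0.1000, 0.1000, 0.1000]  mean=1.3700  Neff=10.0000  idx=[0, 1, 2, 3, 4, 5, 6, 7, 8, 9]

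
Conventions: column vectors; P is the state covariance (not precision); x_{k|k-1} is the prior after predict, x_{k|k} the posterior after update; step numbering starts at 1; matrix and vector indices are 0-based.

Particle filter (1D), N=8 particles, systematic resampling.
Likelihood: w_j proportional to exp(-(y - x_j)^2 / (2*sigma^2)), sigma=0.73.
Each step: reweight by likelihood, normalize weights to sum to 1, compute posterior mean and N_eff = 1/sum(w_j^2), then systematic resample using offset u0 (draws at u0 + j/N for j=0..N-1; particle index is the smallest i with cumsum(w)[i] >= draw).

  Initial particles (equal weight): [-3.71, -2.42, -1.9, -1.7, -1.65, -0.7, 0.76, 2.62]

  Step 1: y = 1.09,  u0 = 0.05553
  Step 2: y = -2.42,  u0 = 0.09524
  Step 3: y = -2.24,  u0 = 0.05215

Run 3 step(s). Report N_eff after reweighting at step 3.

N_eff = 8.0000

step 1: w=[0.0000, 0.0000, 0.0002, 0.0006, 0.0008, 0.0464, 0.8475, 0.1044]  mean=0.8822  Neff=1.3674  idx=[6, 6, 6, 6, 6, 6, 6, 7]
step 2: w=[0.1429, 0.1429, 0.1429, 0.1429, 0.1429, 0.1429, 0.1429, 0.0000]  mean=0.7600  Neff=7.0000  idx=[0, 1, 2, 3, 4, 5, 5, 6]
step 3: w=[0.1250, 0.1250, 0.1250, 0.1250, 0.1250, 0.1250, 0.1250, 0.1250]  mean=0.7600  Neff=8.0000  idx=[0, 1, 2, 3, 4, 5, 6, 7]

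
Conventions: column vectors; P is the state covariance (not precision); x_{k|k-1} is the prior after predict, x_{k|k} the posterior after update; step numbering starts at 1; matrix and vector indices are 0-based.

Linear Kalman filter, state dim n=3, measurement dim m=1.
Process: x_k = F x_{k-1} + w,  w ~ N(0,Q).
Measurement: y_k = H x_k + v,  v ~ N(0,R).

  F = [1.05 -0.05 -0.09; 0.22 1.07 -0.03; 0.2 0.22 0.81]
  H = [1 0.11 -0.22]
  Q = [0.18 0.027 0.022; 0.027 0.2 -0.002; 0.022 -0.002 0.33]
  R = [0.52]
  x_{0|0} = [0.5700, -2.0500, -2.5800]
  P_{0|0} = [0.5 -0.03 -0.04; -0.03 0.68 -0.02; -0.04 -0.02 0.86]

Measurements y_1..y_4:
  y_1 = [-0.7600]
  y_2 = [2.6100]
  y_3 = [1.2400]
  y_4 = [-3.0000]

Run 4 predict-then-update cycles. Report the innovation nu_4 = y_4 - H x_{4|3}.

innov = [-4.8902]

step 1: x^-=[0.9332, -1.9907, -2.4268]  P^-=[0.7504 0.0790 0.0181; 0.0790 0.9912 0.1272; 0.0181 0.1272 0.9244]  S=[1.3304]  K=[0.5676; 0.1203; -0.1287]  nu=[-2.0081]  x^+=[-0.2066, -2.2323, -2.1683]  P^+=[0.3218 -0.0118 0.1153; -0.0118 0.9719 0.1478; 0.1153 0.1478 0.9024]
step 2: x^-=[0.0898, -2.3690, -2.2887]  P^-=[0.5253 0.0187 0.0976; 0.0187 1.3126 0.3629; 0.0976 0.3629 1.0710]  S=[1.0567]  K=[0.4788; 0.0788; -0.0928]  nu=[2.2772]  x^+=[1.1801, -2.1896, -2.5002]  P^+=[0.2831 -0.0212 0.1446; -0.0212 1.3060 0.3706; 0.1446 0.3706 1.0619]
step 3: x^-=[1.5736, -2.0082, -2.2708]  P^-=[0.4822 -0.0407 0.0830; -0.0407 1.6743 0.6302; 0.0830 0.6302 1.2783]  S=[1.0084]  K=[0.4557; 0.0048; -0.1278]  nu=[-0.6123]  x^+=[1.2946, -2.0111, -2.1925]  P^+=[0.2728 -0.0429 0.1417; -0.0429 1.6742 0.6308; 0.1417 0.6308 1.2618]
step 4: x^-=[1.6572, -1.8013, -1.9595]  P^-=[0.4786 -0.1109 0.0394; -0.1109 2.0686 0.9292; 0.0394 0.9292 1.5168]  S=[1.0104]  K=[0.4531; -0.0869; -0.1901]  nu=[-4.8902]  x^+=[-0.5583, -1.3763, -1.0296]  P^+=[0.2712 -0.0712 0.1264; -0.0712 2.0610 0.9125; 0.1264 0.9125 1.4803]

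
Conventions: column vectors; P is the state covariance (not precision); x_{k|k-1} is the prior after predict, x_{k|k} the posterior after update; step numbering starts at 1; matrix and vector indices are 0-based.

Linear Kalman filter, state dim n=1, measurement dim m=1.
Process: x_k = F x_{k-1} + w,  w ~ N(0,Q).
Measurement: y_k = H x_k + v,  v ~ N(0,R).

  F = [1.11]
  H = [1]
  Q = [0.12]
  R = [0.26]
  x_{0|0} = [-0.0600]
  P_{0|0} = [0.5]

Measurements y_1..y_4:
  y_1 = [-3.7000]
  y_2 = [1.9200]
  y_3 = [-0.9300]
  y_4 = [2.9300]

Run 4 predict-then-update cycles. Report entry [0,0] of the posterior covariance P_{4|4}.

step 1: x^-=[-0.0666]  P^-=[0.7361]  S=[0.9961]  K=[0.7390]  nu=[-3.6334]  x^+=[-2.7516]  P^+=[0.1921]
step 2: x^-=[-3.0542]  P^-=[0.3567]  S=[0.6167]  K=[0.5784]  nu=[4.9742]  x^+=[-0.1770]  P^+=[0.1504]
step 3: x^-=[-0.1965]  P^-=[0.3053]  S=[0.5653]  K=[0.5401]  nu=[-0.7335]  x^+=[-0.5926]  P^+=[0.1404]
step 4: x^-=[-0.6578]  P^-=[0.2930]  S=[0.5530]  K=[0.5298]  nu=[3.5878]  x^+=[1.2432]  P^+=[0.1378]

P_post[0,0] = 0.1378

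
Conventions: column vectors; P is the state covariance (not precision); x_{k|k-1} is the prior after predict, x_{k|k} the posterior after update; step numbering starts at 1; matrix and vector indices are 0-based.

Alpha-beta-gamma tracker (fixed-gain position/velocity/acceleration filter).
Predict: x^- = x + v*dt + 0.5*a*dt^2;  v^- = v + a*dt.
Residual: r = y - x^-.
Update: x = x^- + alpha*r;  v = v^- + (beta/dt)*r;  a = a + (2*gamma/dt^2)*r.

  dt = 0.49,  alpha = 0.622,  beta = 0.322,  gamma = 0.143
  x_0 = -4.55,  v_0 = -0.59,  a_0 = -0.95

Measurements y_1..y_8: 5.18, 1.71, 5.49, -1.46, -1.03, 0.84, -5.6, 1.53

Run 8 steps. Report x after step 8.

x_post = -4.7809

step 1: x_pred=-4.9531  r=10.1331  x^+=1.3497  v^+=5.6034  a^+=11.1203
step 2: x_pred=5.4303  r=-3.7203  x^+=3.1163  v^+=8.6076  a^+=6.6887
step 3: x_pred=8.1370  r=-2.6470  x^+=6.4906  v^+=10.1456  a^+=3.5357
step 4: x_pred=11.8864  r=-13.3464  x^+=3.5849  v^+=3.1076  a^+=-12.3621
step 5: x_pred=3.6236  r=-4.6536  x^+=0.7291  v^+=-6.0079  a^+=-17.9053
step 6: x_pred=-4.3643  r=5.2043  x^+=-1.1272  v^+=-11.3615  a^+=-11.7061
step 7: x_pred=-8.0997  r=2.4997  x^+=-6.5449  v^+=-15.4548  a^+=-8.7286
step 8: x_pred=-15.1656  r=16.6956  x^+=-4.7809  v^+=-8.7604  a^+=11.1588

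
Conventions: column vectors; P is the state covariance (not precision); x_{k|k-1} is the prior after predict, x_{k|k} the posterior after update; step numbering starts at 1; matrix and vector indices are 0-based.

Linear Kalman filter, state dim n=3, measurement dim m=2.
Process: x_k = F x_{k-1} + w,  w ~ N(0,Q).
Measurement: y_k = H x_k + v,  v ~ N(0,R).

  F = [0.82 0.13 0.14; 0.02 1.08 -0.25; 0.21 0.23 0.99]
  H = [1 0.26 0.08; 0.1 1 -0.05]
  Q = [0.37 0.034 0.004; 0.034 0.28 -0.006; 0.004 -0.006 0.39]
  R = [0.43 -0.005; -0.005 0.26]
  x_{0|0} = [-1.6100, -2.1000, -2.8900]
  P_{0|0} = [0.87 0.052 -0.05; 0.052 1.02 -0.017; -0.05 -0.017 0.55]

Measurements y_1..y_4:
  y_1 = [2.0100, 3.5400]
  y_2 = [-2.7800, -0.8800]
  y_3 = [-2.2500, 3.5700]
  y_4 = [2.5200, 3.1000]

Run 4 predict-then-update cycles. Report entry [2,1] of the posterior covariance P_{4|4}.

P_post[2,1] = -0.0740

step 1: x^-=[-1.9978, -1.5777, -3.6822]  P^-=[0.9820 0.2265 0.2270; 0.2265 1.5164 0.1114; 0.2270 0.1114 0.9979]  S=[1.6796 0.7138; 0.7138 1.8206]  K=[0.6688 -0.0901; 0.0203 0.8343; 0.2163 -0.0386]  nu=[4.7126, 5.1334]  x^+=[0.6915, 2.8010, -2.8609]  P^+=[0.3019 -0.0565 0.0100; -0.0565 0.2242 0.0343; 0.0100 0.0343 0.9285]
step 2: x^-=[0.5307, 3.7541, -2.0428]  P^-=[0.5865 -0.0102 0.1931; -0.0102 0.5786 -0.1575; 0.1931 -0.1575 1.3395]  S=[1.0832 0.1696; 0.1696 0.8596]  K=[0.5636 -0.0660; 0.0116 0.6788; 0.2856 -0.2951]  nu=[-4.1233, -4.7893]  x^+=[-1.4769, 0.4555, -1.8073]  P^+=[0.2513 -0.0434 0.0334; -0.0434 0.1797 -0.0212; 0.0334 -0.0212 1.2049]
step 3: x^-=[-1.4049, 0.9142, -1.9946]  P^-=[0.5633 -0.0267 0.2350; -0.0267 0.5743 -0.2912; 0.2350 -0.2912 1.5915]  S=[1.0539 0.1375; 0.1375 0.8653]  K=[0.5545 -0.0674; 0.0060 0.6765; 0.3312 -0.4539]  nu=[-0.9233, 2.6965]  x^+=[-2.0987, 2.7328, -3.5243]  P^+=[0.2456 -0.0422 0.0526; -0.0422 0.1772 -0.0580; 0.0526 -0.0580 1.3390]
step 4: x^-=[-1.8591, 3.7905, -3.3013]  P^-=[0.5653 -0.0390 0.2630; -0.0390 0.5994 -0.3625; 0.2630 -0.3625 1.7140]  S=[1.0535 0.1252; 0.1252 0.8952]  K=[0.5556 -0.0728; 0.0020 0.6852; 0.3522 -0.5206]  nu=[3.6577, -0.6697]  x^+=[0.2218, 3.3388, -1.6646]  P^+=[0.2455 -0.0431 0.0623; -0.0431 0.1788 -0.0740; 0.0623 -0.0740 1.3866]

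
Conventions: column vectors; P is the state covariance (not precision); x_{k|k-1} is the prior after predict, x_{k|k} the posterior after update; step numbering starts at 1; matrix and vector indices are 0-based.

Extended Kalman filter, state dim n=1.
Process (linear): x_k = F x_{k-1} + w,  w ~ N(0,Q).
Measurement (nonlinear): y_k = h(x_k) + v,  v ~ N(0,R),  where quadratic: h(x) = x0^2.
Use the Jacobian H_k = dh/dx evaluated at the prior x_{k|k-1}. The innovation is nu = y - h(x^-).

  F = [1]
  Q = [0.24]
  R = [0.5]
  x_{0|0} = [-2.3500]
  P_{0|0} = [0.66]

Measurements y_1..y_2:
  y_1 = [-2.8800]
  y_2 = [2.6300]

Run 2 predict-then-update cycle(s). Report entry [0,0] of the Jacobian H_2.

H_jac[0,0] = -1.2122

step 1: x^-=[-2.3500]  P^-=[0.9000]  H_jac=[-4.7000]  S=[20.3810]  K=[-0.2075]  nu=[-8.4025]  x^+=[-0.6061]  P^+=[0.0221]
step 2: x^-=[-0.6061]  P^-=[0.2621]  H_jac=[-1.2122]  S=[0.8851]  K=[-0.3589]  nu=[2.2627]  x^+=[-1.4182]  P^+=[0.1481]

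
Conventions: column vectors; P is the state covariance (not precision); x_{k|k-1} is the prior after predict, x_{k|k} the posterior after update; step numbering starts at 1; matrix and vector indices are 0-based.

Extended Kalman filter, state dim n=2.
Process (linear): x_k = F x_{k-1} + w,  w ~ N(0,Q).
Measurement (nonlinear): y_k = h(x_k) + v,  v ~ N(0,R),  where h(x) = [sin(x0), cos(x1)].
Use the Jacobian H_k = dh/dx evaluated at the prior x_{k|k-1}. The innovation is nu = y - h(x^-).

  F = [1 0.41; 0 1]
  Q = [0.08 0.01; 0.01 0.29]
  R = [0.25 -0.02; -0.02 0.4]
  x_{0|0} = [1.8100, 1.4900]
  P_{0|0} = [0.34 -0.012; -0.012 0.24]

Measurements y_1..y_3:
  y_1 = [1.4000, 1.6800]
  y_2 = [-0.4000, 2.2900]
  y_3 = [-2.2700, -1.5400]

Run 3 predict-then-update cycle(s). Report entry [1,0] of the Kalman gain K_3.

step 1: x^-=[2.4209, 1.4900]  P^-=[0.4505 0.0964; 0.0964 0.5300]  H_jac=[-0.7513 0.0000; 0.0000 -0.9967]  S=[0.5043 0.0522; 0.0522 0.9265]  K=[-0.6643 -0.0663; -0.0851 -0.5654]  nu=[0.7401, 1.5993]  x^+=[1.8232, 0.5228]  P^+=[0.2193 0.0133; 0.0133 0.2252]
step 2: x^-=[2.0376, 0.5228]  P^-=[0.3480 0.1156; 0.1156 0.5152]  H_jac=[-0.4500 0.0000; 0.0000 -0.4993]  S=[0.3205 0.0060; 0.0060 0.5285]  K=[-0.4868 -0.1037; -0.1533 -0.4851]  nu=[-1.2930, 1.4236]  x^+=[2.5193, 0.0305]  P^+=[0.2658 0.0636; 0.0636 0.3824]
step 3: x^-=[2.5318, 0.0305]  P^-=[0.4622 0.2304; 0.2304 0.6724]  H_jac=[-0.8198 0.0000; 0.0000 -0.0305]  S=[0.5606 -0.0142; -0.0142 0.4006]  K=[-0.6769 -0.0416; -0.3385 -0.0632]  nu=[-2.8427, -2.5395]  x^+=[4.5618, 1.1532]  P^+=[0.2054 0.1017; 0.1017 0.6072]

K[1,0] = -0.3385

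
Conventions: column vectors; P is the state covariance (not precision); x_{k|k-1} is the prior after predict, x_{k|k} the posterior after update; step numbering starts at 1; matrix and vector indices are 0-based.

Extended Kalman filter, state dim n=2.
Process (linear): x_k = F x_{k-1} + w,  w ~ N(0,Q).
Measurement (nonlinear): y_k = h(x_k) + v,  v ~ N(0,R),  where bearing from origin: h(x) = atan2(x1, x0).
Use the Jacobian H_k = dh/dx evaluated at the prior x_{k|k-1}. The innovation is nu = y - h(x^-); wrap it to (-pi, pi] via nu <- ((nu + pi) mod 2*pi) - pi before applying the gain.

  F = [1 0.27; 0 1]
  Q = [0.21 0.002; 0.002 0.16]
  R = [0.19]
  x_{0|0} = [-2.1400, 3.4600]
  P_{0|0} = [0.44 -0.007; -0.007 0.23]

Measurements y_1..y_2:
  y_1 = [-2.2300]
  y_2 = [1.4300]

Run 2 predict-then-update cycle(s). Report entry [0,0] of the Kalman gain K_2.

step 1: x^-=[-1.2058, 3.4600]  P^-=[0.6630 0.0571; 0.0571 0.3900]  H_jac=[-0.2577 -0.0898]  S=[0.2398]  K=[-0.7338; -0.2074]  nu=[2.1471]  x^+=[-2.7814, 3.0147]  P^+=[0.5338 0.0206; 0.0206 0.3797]
step 2: x^-=[-1.9674, 3.0147]  P^-=[0.7826 0.1251; 0.1251 0.5397]  H_jac=[-0.2326 -0.1518]  S=[0.2536]  K=[-0.7927; -0.4378]  nu=[-0.7190]  x^+=[-1.3974, 3.3294]  P^+=[0.6233 0.0371; 0.0371 0.4911]

K[0,0] = -0.7927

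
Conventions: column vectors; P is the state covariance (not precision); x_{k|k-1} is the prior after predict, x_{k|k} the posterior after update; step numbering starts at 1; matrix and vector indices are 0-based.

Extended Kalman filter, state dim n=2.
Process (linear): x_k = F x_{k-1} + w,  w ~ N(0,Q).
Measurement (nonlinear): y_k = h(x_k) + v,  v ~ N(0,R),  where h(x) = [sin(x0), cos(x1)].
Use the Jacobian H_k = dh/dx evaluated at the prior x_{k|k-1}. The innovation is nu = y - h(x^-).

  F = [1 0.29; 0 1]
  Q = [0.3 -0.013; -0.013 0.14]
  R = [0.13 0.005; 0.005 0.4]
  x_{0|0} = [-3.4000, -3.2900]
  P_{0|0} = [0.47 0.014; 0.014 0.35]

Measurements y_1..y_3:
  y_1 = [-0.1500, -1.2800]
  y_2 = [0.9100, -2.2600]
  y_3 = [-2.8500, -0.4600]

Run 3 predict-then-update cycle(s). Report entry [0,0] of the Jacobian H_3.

H_jac[0,0] = 0.3820

step 1: x^-=[-4.3541, -3.2900]  P^-=[0.8076 0.1025; 0.1025 0.4900]  H_jac=[-0.3507 0.0000; 0.0000 -0.1479]  S=[0.2293 0.0103; 0.0103 0.4107]  K=[-1.2347 -0.0059; -0.1490 -0.1727]  nu=[-1.0865, -0.2910]  x^+=[-3.0109, -3.0779]  P^+=[0.4578 0.0577; 0.0577 0.4721]
step 2: x^-=[-3.9035, -3.0779]  P^-=[0.8310 0.1816; 0.1816 0.6121]  H_jac=[-0.7235 0.0000; 0.0000 0.0637]  S=[0.5650 -0.0034; -0.0034 0.4025]  K=[-1.0640 0.0198; -0.2320 0.0949]  nu=[0.2197, -1.2620]  x^+=[-4.1623, -3.2486]  P^+=[0.1910 0.0410; 0.0410 0.5780]
step 3: x^-=[-5.1044, -3.2486]  P^-=[0.5634 0.1956; 0.1956 0.7180]  H_jac=[0.3820 0.0000; 0.0000 -0.1068]  S=[0.2122 -0.0030; -0.0030 0.4082]  K=[1.0136 -0.0438; 0.3495 -0.1853]  nu=[-3.7742, 0.5343]  x^+=[-8.9532, -4.6669]  P^+=[0.3443 0.1165; 0.1165 0.6776]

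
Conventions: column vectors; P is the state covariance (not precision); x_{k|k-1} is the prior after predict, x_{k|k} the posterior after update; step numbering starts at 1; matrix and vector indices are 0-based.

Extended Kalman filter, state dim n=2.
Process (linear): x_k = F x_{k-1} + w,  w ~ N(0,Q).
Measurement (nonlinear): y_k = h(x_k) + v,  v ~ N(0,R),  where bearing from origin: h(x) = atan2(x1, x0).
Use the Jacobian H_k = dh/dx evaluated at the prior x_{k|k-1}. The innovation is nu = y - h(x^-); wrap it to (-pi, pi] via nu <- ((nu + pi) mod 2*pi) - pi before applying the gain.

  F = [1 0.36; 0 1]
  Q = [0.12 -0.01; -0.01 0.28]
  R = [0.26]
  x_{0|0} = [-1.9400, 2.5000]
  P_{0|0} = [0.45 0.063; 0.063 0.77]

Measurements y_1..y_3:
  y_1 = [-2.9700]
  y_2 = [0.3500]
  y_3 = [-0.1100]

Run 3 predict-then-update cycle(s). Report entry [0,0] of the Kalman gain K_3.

K[0,0] = -0.5618

step 1: x^-=[-1.0400, 2.5000]  P^-=[0.7152 0.3302; 0.3302 1.0500]  H_jac=[-0.3410 -0.1419]  S=[0.3962]  K=[-0.7337; -0.6601]  nu=[1.3482]  x^+=[-2.0291, 1.6101]  P^+=[0.5019 0.1383; 0.1383 0.8774]
step 2: x^-=[-1.4495, 1.6101]  P^-=[0.8352 0.4442; 0.4442 1.1574]  H_jac=[-0.3431 -0.3088]  S=[0.5628]  K=[-0.7528; -0.9059]  nu=[-1.9537]  x^+=[0.0214, 3.3799]  P^+=[0.5162 0.0604; 0.0604 0.6956]
step 3: x^-=[1.2381, 3.3799]  P^-=[0.7698 0.3008; 0.3008 0.9756]  H_jac=[-0.2609 0.0956]  S=[0.3063]  K=[-0.5618; 0.0482]  nu=[-1.3297]  x^+=[1.9851, 3.3158]  P^+=[0.6732 0.3091; 0.3091 0.9748]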